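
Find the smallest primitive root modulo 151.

φ(151) = 151 − 1 = 150 = 2 · 3 · 5^2.
Test candidates g = 2, 3, … against the prime factors q ∈ {2, 3, 5} of φ(151): g is a generator iff g^(150/q) ≢ 1 for every such q.
g = 2: 2^75 ≡ 1 — hits 1, so not a primitive root.
g = 3: 3^75 ≡ 150; 3^50 ≡ 1 — hits 1, so not a primitive root.
g = 4: 4^75 ≡ 1 — hits 1, so not a primitive root.
g = 5: 5^75 ≡ 1 — hits 1, so not a primitive root.
g = 6: 6^75 ≡ 150; 6^50 ≡ 32; 6^30 ≡ 59 — none is 1, so 6 is a primitive root.
The smallest primitive root modulo 151 is 6.

6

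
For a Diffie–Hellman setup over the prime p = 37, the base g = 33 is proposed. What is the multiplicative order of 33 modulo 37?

By Lagrange's theorem, ord_37(33) divides φ(37) = 37 − 1 = 36 = 2^2 · 3^2.
Divisors of 36: 1, 2, 3, 4, 6, 9, 12, 18, 36.
Check 33^d mod 37 for each divisor in increasing order:
33^1 ≡ 33 (mod 37)
33^2 ≡ 16 (mod 37)
33^3 ≡ 10 (mod 37)
33^4 ≡ 34 (mod 37)
33^6 ≡ 26 (mod 37)
33^9 ≡ 1 (mod 37) ✓
Therefore the multiplicative order of 33 modulo 37 is 9.

9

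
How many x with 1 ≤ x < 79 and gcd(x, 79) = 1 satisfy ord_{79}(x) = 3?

φ(79) = 79 − 1 = 78 = 2 · 3 · 13.
(Z/79Z)^× is cyclic (|G| = 78); a cyclic group of order m has exactly φ(d) elements of each order d | m, and none otherwise.
3 | 78, and φ(3) = 3 − 1 = 2.

2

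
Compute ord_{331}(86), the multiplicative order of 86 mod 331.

The order of 86 must divide φ(331) = 331 − 1 = 330 = 2 · 3 · 5 · 11.
Divisors of 330: 1, 2, 3, 5, 6, 10, 11, 15, 22, 30, 33, 55, 66, 110, 165, 330.
Compute 86^d (mod 331) for the divisors d until we hit 1:
86^1 ≡ 86
86^2 ≡ 114
86^3 ≡ 205
86^5 ≡ 200
86^6 ≡ 319
86^10 ≡ 280
86^11 ≡ 248
86^15 ≡ 61
86^22 ≡ 269
86^30 ≡ 80
86^33 ≡ 181
86^55 ≡ 32
86^66 ≡ 323
86^110 ≡ 31
86^165 ≡ 330
86^330 ≡ 1
Hence ord(86) = 330.

330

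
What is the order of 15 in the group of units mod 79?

26

By Lagrange's theorem, ord_79(15) divides φ(79) = 79 − 1 = 78 = 2 · 3 · 13.
Divisors of 78: 1, 2, 3, 6, 13, 26, 39, 78.
Evaluate successive powers at the divisors of 78:
15^1 ≡ 15 (mod 79)
15^2 ≡ 67 (mod 79)
15^3 ≡ 57 (mod 79)
15^6 ≡ 10 (mod 79)
15^13 ≡ 78 (mod 79)
15^26 ≡ 1 (mod 79) ✓
Therefore the multiplicative order of 15 modulo 79 is 26.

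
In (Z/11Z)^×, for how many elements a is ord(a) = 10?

φ(11) = 11 − 1 = 10 = 2 · 5.
In a cyclic group of order 10, there are φ(d) elements of order d for each divisor d of 10, and zero for non-divisors.
10 = 2 · 5 divides 10, and φ(10) = 4.

4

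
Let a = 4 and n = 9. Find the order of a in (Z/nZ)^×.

ord(4) | φ(9) = φ(3^2) = 3·(3−1) = 6 = 2 · 3.
Divisors of 6: 1, 2, 3, 6.
Test each divisor d:
4^1 ≡ 4
4^2 ≡ 7
4^3 ≡ 1
So ord_9(4) = 3.

3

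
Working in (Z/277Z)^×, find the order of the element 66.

46

By Lagrange's theorem, ord_277(66) divides φ(277) = 277 − 1 = 276 = 2^2 · 3 · 23.
Divisors of 276: 1, 2, 3, 4, 6, 12, 23, 46, 69, 92, 138, 276.
Check 66^d mod 277 for each divisor in increasing order:
66^1 ≡ 66
66^2 ≡ 201
66^3 ≡ 247
66^4 ≡ 236
66^6 ≡ 69
66^12 ≡ 52
66^23 ≡ 276
66^46 ≡ 1
So ord_277(66) = 46.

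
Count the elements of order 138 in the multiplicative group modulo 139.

φ(139) = 139 − 1 = 138 = 2 · 3 · 23.
(Z/139Z)^× is cyclic (|G| = 138); a cyclic group of order m has exactly φ(d) elements of each order d | m, and none otherwise.
138 = 2 · 3 · 23 divides 138, and φ(138) = 44.

44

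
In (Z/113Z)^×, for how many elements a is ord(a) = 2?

φ(113) = 113 − 1 = 112 = 2^4 · 7.
In a cyclic group of order 112, there are φ(d) elements of order d for each divisor d of 112, and zero for non-divisors.
2 | 112, and φ(2) = 2 − 1 = 1.

1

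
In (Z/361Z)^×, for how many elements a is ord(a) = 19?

18

φ(361) = φ(19^2) = 19·(19−1) = 342 = 2 · 3^2 · 19.
In a cyclic group of order 342, there are φ(d) elements of order d for each divisor d of 342, and zero for non-divisors.
19 | 342, and φ(19) = 19 − 1 = 18.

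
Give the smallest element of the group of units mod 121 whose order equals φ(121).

φ(121) = φ(11^2) = 11·(11−1) = 110 = 2 · 5 · 11.
g is a primitive root iff g^(110/q) ≢ 1 (mod 121) for each prime q ∈ {2, 5, 11}.
g = 2: 2^55 ≡ 120; 2^22 ≡ 81; 2^10 ≡ 56 — none is 1, so 2 is a primitive root.
Hence the least primitive root of 121 is 2.

2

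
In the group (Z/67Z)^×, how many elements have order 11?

φ(67) = 67 − 1 = 66 = 2 · 3 · 11.
(Z/67Z)^× is cyclic (|G| = 66); a cyclic group of order m has exactly φ(d) elements of each order d | m, and none otherwise.
11 | 66, and φ(11) = 11 − 1 = 10.

10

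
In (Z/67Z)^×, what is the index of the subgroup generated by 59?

ord(59) | φ(67) = 67 − 1 = 66 = 2 · 3 · 11.
Divisors of 66: 1, 2, 3, 6, 11, 22, 33, 66.
Evaluate successive powers at the divisors of 66:
59^1 ≡ 59
59^2 ≡ 64
59^3 ≡ 24
59^6 ≡ 40
59^11 ≡ 1
So ord_67(59) = 11, hence |⟨59⟩| = 11.
The index is φ(67) / ord(59) = 66 / 11 = 6.

6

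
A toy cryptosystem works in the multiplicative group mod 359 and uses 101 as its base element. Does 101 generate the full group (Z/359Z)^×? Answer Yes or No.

No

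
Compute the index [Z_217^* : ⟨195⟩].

6

By Lagrange's theorem, ord_217(195) divides φ(217) = φ(7·31) = (7−1)·(31−1) = 6·30 = 180 = 2^2 · 3^2 · 5.
Divisors of 180: 1, 2, 3, 4, 5, 6, 9, 10, 12, 15, 18, 20, 30, 36, 45, 60, 90, 180.
Test each divisor d:
195^1 ≡ 195
195^2 ≡ 50
195^3 ≡ 202
195^4 ≡ 113
195^5 ≡ 118
195^6 ≡ 8
195^9 ≡ 97
195^10 ≡ 36
195^12 ≡ 64
195^15 ≡ 125
195^18 ≡ 78
195^20 ≡ 211
195^30 ≡ 1
Thus |⟨195⟩| = ord(195) = 30.
The index is φ(217) / ord(195) = 180 / 30 = 6.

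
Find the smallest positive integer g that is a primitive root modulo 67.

2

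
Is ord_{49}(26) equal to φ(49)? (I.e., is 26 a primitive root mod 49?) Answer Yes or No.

Yes

φ(49) = φ(7^2) = 7·(7−1) = 42 = 2 · 3 · 7.
An element g generates (Z/49Z)^× iff g^(42/q) ≢ 1 (mod 49) for each prime q ∈ {2, 3, 7}.
26^21 ≡ 48 (mod 49)  [q = 2: ≢ 1 ✓]
26^14 ≡ 18 (mod 49)  [q = 3: ≢ 1 ✓]
26^6 ≡ 29 (mod 49)  [q = 7: ≢ 1 ✓]
All checks pass, so 26 has order 42 and is a primitive root modulo 49.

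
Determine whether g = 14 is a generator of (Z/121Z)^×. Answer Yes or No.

No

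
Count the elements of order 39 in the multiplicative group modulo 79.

φ(79) = 79 − 1 = 78 = 2 · 3 · 13.
Since (Z/79Z)^× is cyclic of order 78, the number of elements of order d is φ(d) when d | 78 and 0 otherwise.
39 = 3 · 13 divides 78, and φ(39) = 24.

24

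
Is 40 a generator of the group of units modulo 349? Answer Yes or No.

Yes

φ(349) = 349 − 1 = 348 = 2^2 · 3 · 29.
It suffices to check that the order of 40 is not a proper divisor of 348: compute 40^(348/q) for q ∈ {2, 3, 29}.
40^174 ≡ 348 (mod 349)  [q = 2: ≢ 1 ✓]
40^116 ≡ 122 (mod 349)  [q = 3: ≢ 1 ✓]
40^12 ≡ 234 (mod 349)  [q = 29: ≢ 1 ✓]
None equal 1, so ord_349(40) = 348: 40 is a primitive root.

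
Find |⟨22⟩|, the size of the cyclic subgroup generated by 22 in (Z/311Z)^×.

310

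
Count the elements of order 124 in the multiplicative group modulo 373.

φ(373) = 373 − 1 = 372 = 2^2 · 3 · 31.
Since (Z/373Z)^× is cyclic of order 372, the number of elements of order d is φ(d) when d | 372 and 0 otherwise.
124 = 2^2 · 31 divides 372, and φ(124) = 60.

60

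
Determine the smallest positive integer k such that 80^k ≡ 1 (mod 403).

60

Since 80 ∈ (Z/403Z)^×, its order divides φ(403) = φ(13·31) = (13−1)·(31−1) = 12·30 = 360 = 2^3 · 3^2 · 5.
Divisors of 360: 1, 2, 3, 4, 5, 6, 8, 9, 10, 12, 15, 18, 20, 24, 30, 36, 40, 45, 60, 72, 90, 120, 180, 360.
Test each divisor d:
80^1 ≡ 80 (mod 403)
80^2 ≡ 355 (mod 403)
80^3 ≡ 190 (mod 403)
80^4 ≡ 289 (mod 403)
80^5 ≡ 149 (mod 403)
80^6 ≡ 233 (mod 403)
80^8 ≡ 100 (mod 403)
80^9 ≡ 343 (mod 403)
80^10 ≡ 36 (mod 403)
80^12 ≡ 287 (mod 403)
80^15 ≡ 125 (mod 403)
80^18 ≡ 376 (mod 403)
80^20 ≡ 87 (mod 403)
80^24 ≡ 157 (mod 403)
80^30 ≡ 311 (mod 403)
80^36 ≡ 326 (mod 403)
80^40 ≡ 315 (mod 403)
80^45 ≡ 187 (mod 403)
80^60 ≡ 1 (mod 403) ✓
The smallest such exponent is 60, so the order of 80 is 60.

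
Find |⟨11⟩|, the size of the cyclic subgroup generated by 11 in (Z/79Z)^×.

39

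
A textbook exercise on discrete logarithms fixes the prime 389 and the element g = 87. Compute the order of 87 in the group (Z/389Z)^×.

194

ord(87) | φ(389) = 389 − 1 = 388 = 2^2 · 97.
Divisors of 388: 1, 2, 4, 97, 194, 388.
Evaluate successive powers at the divisors of 388:
87^1 ≡ 87 (mod 389)
87^2 ≡ 178 (mod 389)
87^4 ≡ 175 (mod 389)
87^97 ≡ 388 (mod 389)
87^194 ≡ 1 (mod 389) ✓
So ord_389(87) = 194.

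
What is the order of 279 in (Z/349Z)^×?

ord(279) | φ(349) = 349 − 1 = 348 = 2^2 · 3 · 29.
Divisors of 348: 1, 2, 3, 4, 6, 12, 29, 58, 87, 116, 174, 348.
Test each divisor d:
279^1 ≡ 279 (mod 349)
279^2 ≡ 14 (mod 349)
279^3 ≡ 67 (mod 349)
279^4 ≡ 196 (mod 349)
279^6 ≡ 301 (mod 349)
279^12 ≡ 210 (mod 349)
279^29 ≡ 226 (mod 349)
279^58 ≡ 122 (mod 349)
279^87 ≡ 1 (mod 349) ✓
The smallest such exponent is 87, so the order of 279 is 87.

87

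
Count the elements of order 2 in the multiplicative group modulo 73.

1

φ(73) = 73 − 1 = 72 = 2^3 · 3^2.
(Z/73Z)^× is cyclic (|G| = 72); a cyclic group of order m has exactly φ(d) elements of each order d | m, and none otherwise.
2 | 72, and φ(2) = 2 − 1 = 1.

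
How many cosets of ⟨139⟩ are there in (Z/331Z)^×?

2

ord(139) | φ(331) = 331 − 1 = 330 = 2 · 3 · 5 · 11.
Divisors of 330: 1, 2, 3, 5, 6, 10, 11, 15, 22, 30, 33, 55, 66, 110, 165, 330.
Evaluate successive powers at the divisors of 330:
139^1 ≡ 139
139^2 ≡ 123
139^3 ≡ 216
139^5 ≡ 88
139^6 ≡ 316
139^10 ≡ 131
139^11 ≡ 4
139^15 ≡ 274
139^22 ≡ 16
139^30 ≡ 270
139^33 ≡ 64
139^55 ≡ 31
139^66 ≡ 124
139^110 ≡ 299
139^165 ≡ 1
Thus |⟨139⟩| = ord(139) = 165.
[(Z/331Z)^× : ⟨139⟩] = 330/165 = 2.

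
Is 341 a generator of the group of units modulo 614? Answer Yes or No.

No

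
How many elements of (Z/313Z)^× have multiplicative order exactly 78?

φ(313) = 313 − 1 = 312 = 2^3 · 3 · 13.
In a cyclic group of order 312, there are φ(d) elements of order d for each divisor d of 312, and zero for non-divisors.
78 = 2 · 3 · 13 divides 312, and φ(78) = 24.

24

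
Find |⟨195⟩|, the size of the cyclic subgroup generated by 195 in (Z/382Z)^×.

The order of 195 must divide φ(382) = φ(2)·φ(191) = 1·190 = 190 = 2 · 5 · 19.
Divisors of 190: 1, 2, 5, 10, 19, 38, 95, 190.
Test each divisor d:
195^1 ≡ 195 (mod 382)
195^2 ≡ 207 (mod 382)
195^5 ≡ 69 (mod 382)
195^10 ≡ 177 (mod 382)
195^19 ≡ 49 (mod 382)
195^38 ≡ 109 (mod 382)
195^95 ≡ 1 (mod 382) ✓
Therefore the multiplicative order of 195 modulo 382 is 95.

95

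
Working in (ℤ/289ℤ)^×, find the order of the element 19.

ord(19) | φ(289) = φ(17^2) = 17·(17−1) = 272 = 2^4 · 17.
Divisors of 272: 1, 2, 4, 8, 16, 17, 34, 68, 136, 272.
Check 19^d mod 289 for each divisor in increasing order:
19^1 ≡ 19 (mod 289)
19^2 ≡ 72 (mod 289)
19^4 ≡ 271 (mod 289)
19^8 ≡ 35 (mod 289)
19^16 ≡ 69 (mod 289)
19^17 ≡ 155 (mod 289)
19^34 ≡ 38 (mod 289)
19^68 ≡ 288 (mod 289)
19^136 ≡ 1 (mod 289) ✓
The smallest such exponent is 136, so the order of 19 is 136.

136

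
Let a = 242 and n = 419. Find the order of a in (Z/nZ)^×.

418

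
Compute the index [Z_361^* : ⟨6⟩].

By Lagrange's theorem, ord_361(6) divides φ(361) = φ(19^2) = 19·(19−1) = 342 = 2 · 3^2 · 19.
Divisors of 342: 1, 2, 3, 6, 9, 18, 19, 38, 57, 114, 171, 342.
Check 6^d mod 361 for each divisor in increasing order:
6^1 ≡ 6 (mod 361)
6^2 ≡ 36 (mod 361)
6^3 ≡ 216 (mod 361)
6^6 ≡ 87 (mod 361)
6^9 ≡ 20 (mod 361)
6^18 ≡ 39 (mod 361)
6^19 ≡ 234 (mod 361)
6^38 ≡ 245 (mod 361)
6^57 ≡ 292 (mod 361)
6^114 ≡ 68 (mod 361)
6^171 ≡ 1 (mod 361) ✓
Thus |⟨6⟩| = ord(6) = 171.
Index = |(Z/361Z)^×| / |⟨6⟩| = 342 / 171 = 2.

2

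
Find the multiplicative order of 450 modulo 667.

308

The order of 450 must divide φ(667) = φ(23·29) = (23−1)·(29−1) = 22·28 = 616 = 2^3 · 7 · 11.
Divisors of 616: 1, 2, 4, 7, 8, 11, 14, 22, 28, 44, 56, 77, 88, 154, 308, 616.
Test each divisor d:
450^1 ≡ 450 (mod 667)
450^2 ≡ 399 (mod 667)
450^4 ≡ 455 (mod 667)
450^7 ≡ 423 (mod 667)
450^8 ≡ 255 (mod 667)
450^11 ≡ 369 (mod 667)
450^14 ≡ 173 (mod 667)
450^22 ≡ 93 (mod 667)
450^28 ≡ 581 (mod 667)
450^44 ≡ 645 (mod 667)
450^56 ≡ 59 (mod 667)
450^77 ≡ 70 (mod 667)
450^88 ≡ 484 (mod 667)
450^154 ≡ 231 (mod 667)
450^308 ≡ 1 (mod 667) ✓
The smallest such exponent is 308, so the order of 450 is 308.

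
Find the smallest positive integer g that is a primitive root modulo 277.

φ(277) = 277 − 1 = 276 = 2^2 · 3 · 23.
g is a primitive root iff g^(276/q) ≢ 1 (mod 277) for each prime q ∈ {2, 3, 23}.
g = 2: 2^138 ≡ 276; 2^92 ≡ 1 — hits 1, so not a primitive root.
g = 3: 3^138 ≡ 1 — hits 1, so not a primitive root.
g = 4: 4^138 ≡ 1 — hits 1, so not a primitive root.
g = 5: 5^138 ≡ 276; 5^92 ≡ 116; 5^12 ≡ 27 — none is 1, so 5 is a primitive root.
The smallest primitive root modulo 277 is 5.

5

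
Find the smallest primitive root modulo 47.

φ(47) = 47 − 1 = 46 = 2 · 23.
Test candidates g = 2, 3, … against the prime factors q ∈ {2, 23} of φ(47): g is a generator iff g^(46/q) ≢ 1 for every such q.
g = 2: 2^23 ≡ 1 — hits 1, so not a primitive root.
g = 3: 3^23 ≡ 1 — hits 1, so not a primitive root.
g = 4: 4^23 ≡ 1 — hits 1, so not a primitive root.
g = 5: 5^23 ≡ 46; 5^2 ≡ 25 — none is 1, so 5 is a primitive root.
The smallest primitive root modulo 47 is 5.

5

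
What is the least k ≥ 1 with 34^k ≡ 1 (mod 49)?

14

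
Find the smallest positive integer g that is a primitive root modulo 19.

2

φ(19) = 19 − 1 = 18 = 2 · 3^2.
g is a primitive root iff g^(18/q) ≢ 1 (mod 19) for each prime q ∈ {2, 3}.
g = 2: 2^9 ≡ 18; 2^6 ≡ 7 — none is 1, so 2 is a primitive root.
Hence the least primitive root of 19 is 2.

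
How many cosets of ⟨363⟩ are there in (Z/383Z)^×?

2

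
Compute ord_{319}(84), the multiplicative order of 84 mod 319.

By Lagrange's theorem, ord_319(84) divides φ(319) = φ(11·29) = (11−1)·(29−1) = 10·28 = 280 = 2^3 · 5 · 7.
Divisors of 280: 1, 2, 4, 5, 7, 8, 10, 14, 20, 28, 35, 40, 56, 70, 140, 280.
Evaluate successive powers at the divisors of 280:
84^1 ≡ 84
84^2 ≡ 38
84^4 ≡ 168
84^5 ≡ 76
84^7 ≡ 17
84^8 ≡ 152
84^10 ≡ 34
84^14 ≡ 289
84^20 ≡ 199
84^28 ≡ 262
84^35 ≡ 307
84^40 ≡ 45
84^56 ≡ 59
84^70 ≡ 144
84^140 ≡ 1
Hence ord(84) = 140.

140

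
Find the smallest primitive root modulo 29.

φ(29) = 29 − 1 = 28 = 2^2 · 7.
g is a primitive root iff g^(28/q) ≢ 1 (mod 29) for each prime q ∈ {2, 7}.
g = 2: 2^14 ≡ 28; 2^4 ≡ 16 — none is 1, so 2 is a primitive root.
Hence the least primitive root of 29 is 2.

2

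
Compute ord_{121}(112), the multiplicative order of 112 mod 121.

10

The order of 112 must divide φ(121) = φ(11^2) = 11·(11−1) = 110 = 2 · 5 · 11.
Divisors of 110: 1, 2, 5, 10, 11, 22, 55, 110.
Evaluate successive powers at the divisors of 110:
112^1 ≡ 112
112^2 ≡ 81
112^5 ≡ 120
112^10 ≡ 1
Hence ord(112) = 10.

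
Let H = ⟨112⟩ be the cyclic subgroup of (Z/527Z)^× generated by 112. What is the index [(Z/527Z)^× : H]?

Since 112 ∈ (Z/527Z)^×, its order divides φ(527) = φ(17·31) = (17−1)·(31−1) = 16·30 = 480 = 2^5 · 3 · 5.
Divisors of 480: 1, 2, 3, 4, 5, 6, 8, 10, 12, 15, 16, 20, 24, 30, 32, 40, 48, 60, 80, 96, 120, 160, 240, 480.
Test each divisor d:
112^1 ≡ 112 (mod 527)
112^2 ≡ 423 (mod 527)
112^3 ≡ 473 (mod 527)
112^4 ≡ 276 (mod 527)
112^5 ≡ 346 (mod 527)
112^6 ≡ 281 (mod 527)
112^8 ≡ 288 (mod 527)
112^10 ≡ 87 (mod 527)
112^12 ≡ 438 (mod 527)
112^15 ≡ 63 (mod 527)
112^16 ≡ 205 (mod 527)
112^20 ≡ 191 (mod 527)
112^24 ≡ 16 (mod 527)
112^30 ≡ 280 (mod 527)
112^32 ≡ 392 (mod 527)
112^40 ≡ 118 (mod 527)
112^48 ≡ 256 (mod 527)
112^60 ≡ 404 (mod 527)
112^80 ≡ 222 (mod 527)
112^96 ≡ 188 (mod 527)
112^120 ≡ 373 (mod 527)
112^160 ≡ 273 (mod 527)
112^240 ≡ 1 (mod 527) ✓
The order of 112 is 240, so the subgroup it generates has 240 elements.
[(Z/527Z)^× : ⟨112⟩] = 480/240 = 2.

2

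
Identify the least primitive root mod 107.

φ(107) = 107 − 1 = 106 = 2 · 53.
Test candidates g = 2, 3, … against the prime factors q ∈ {2, 53} of φ(107): g is a generator iff g^(106/q) ≢ 1 for every such q.
g = 2: 2^53 ≡ 106; 2^2 ≡ 4 — none is 1, so 2 is a primitive root.
Hence the least primitive root of 107 is 2.

2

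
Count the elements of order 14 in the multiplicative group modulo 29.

6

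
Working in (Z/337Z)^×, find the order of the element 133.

48

Since 133 ∈ (Z/337Z)^×, its order divides φ(337) = 337 − 1 = 336 = 2^4 · 3 · 7.
Divisors of 336: 1, 2, 3, 4, 6, 7, 8, 12, 14, 16, 21, 24, 28, 42, 48, 56, 84, 112, 168, 336.
Compute 133^d (mod 337) for the divisors d until we hit 1:
133^1 ≡ 133 (mod 337)
133^2 ≡ 165 (mod 337)
133^3 ≡ 40 (mod 337)
133^4 ≡ 265 (mod 337)
133^6 ≡ 252 (mod 337)
133^7 ≡ 153 (mod 337)
133^8 ≡ 129 (mod 337)
133^12 ≡ 148 (mod 337)
133^14 ≡ 156 (mod 337)
133^16 ≡ 128 (mod 337)
133^21 ≡ 278 (mod 337)
133^24 ≡ 336 (mod 337)
133^28 ≡ 72 (mod 337)
133^42 ≡ 111 (mod 337)
133^48 ≡ 1 (mod 337) ✓
Hence ord(133) = 48.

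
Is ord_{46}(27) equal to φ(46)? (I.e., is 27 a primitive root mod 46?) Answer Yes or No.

No

φ(46) = φ(2)·φ(23) = 1·22 = 22 = 2 · 11.
Test 27^(22/q) mod 46 for each prime factor q of 22:
27^11 ≡ 1 (mod 46)  [q = 2: ≡ 1 ✗]
27^2 ≡ 39 (mod 46)  [q = 11: ≢ 1 ✓]
The check at q = 2 fails, so 27 generates a proper subgroup.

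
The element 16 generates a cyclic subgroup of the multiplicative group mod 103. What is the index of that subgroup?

By Lagrange's theorem, ord_103(16) divides φ(103) = 103 − 1 = 102 = 2 · 3 · 17.
Divisors of 102: 1, 2, 3, 6, 17, 34, 51, 102.
Evaluate successive powers at the divisors of 102:
16^1 ≡ 16
16^2 ≡ 50
16^3 ≡ 79
16^6 ≡ 61
16^17 ≡ 56
16^34 ≡ 46
16^51 ≡ 1
Thus |⟨16⟩| = ord(16) = 51.
Index = |(Z/103Z)^×| / |⟨16⟩| = 102 / 51 = 2.

2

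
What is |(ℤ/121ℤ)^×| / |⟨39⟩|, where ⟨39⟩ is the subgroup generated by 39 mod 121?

1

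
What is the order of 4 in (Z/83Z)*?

ord(4) | φ(83) = 83 − 1 = 82 = 2 · 41.
Divisors of 82: 1, 2, 41, 82.
Evaluate successive powers at the divisors of 82:
4^1 ≡ 4 (mod 83)
4^2 ≡ 16 (mod 83)
4^41 ≡ 1 (mod 83) ✓
Hence ord(4) = 41.

41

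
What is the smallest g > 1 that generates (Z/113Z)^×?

3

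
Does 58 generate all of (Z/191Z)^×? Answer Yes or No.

Yes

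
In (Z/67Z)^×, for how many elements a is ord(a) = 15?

φ(67) = 67 − 1 = 66 = 2 · 3 · 11.
In a cyclic group of order 66, there are φ(d) elements of order d for each divisor d of 66, and zero for non-divisors.
Since 15 ∤ 66, the count is 0.

0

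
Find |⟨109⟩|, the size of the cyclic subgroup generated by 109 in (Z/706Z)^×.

88

By Lagrange's theorem, ord_706(109) divides φ(706) = φ(2)·φ(353) = 1·352 = 352 = 2^5 · 11.
Divisors of 352: 1, 2, 4, 8, 11, 16, 22, 32, 44, 88, 176, 352.
Evaluate successive powers at the divisors of 352:
109^1 ≡ 109 (mod 706)
109^2 ≡ 585 (mod 706)
109^4 ≡ 521 (mod 706)
109^8 ≡ 337 (mod 706)
109^11 ≡ 283 (mod 706)
109^16 ≡ 609 (mod 706)
109^22 ≡ 311 (mod 706)
109^32 ≡ 231 (mod 706)
109^44 ≡ 705 (mod 706)
109^88 ≡ 1 (mod 706) ✓
So ord_706(109) = 88.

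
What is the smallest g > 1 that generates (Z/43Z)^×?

φ(43) = 43 − 1 = 42 = 2 · 3 · 7.
g is a primitive root iff g^(42/q) ≢ 1 (mod 43) for each prime q ∈ {2, 3, 7}.
g = 2: 2^21 ≡ 42; 2^14 ≡ 1 — hits 1, so not a primitive root.
g = 3: 3^21 ≡ 42; 3^14 ≡ 36; 3^6 ≡ 41 — none is 1, so 3 is a primitive root.
The smallest primitive root modulo 43 is 3.

3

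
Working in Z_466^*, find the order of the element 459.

116

ord(459) | φ(466) = φ(2)·φ(233) = 1·232 = 232 = 2^3 · 29.
Divisors of 232: 1, 2, 4, 8, 29, 58, 116, 232.
Compute 459^d (mod 466) for the divisors d until we hit 1:
459^1 ≡ 459 (mod 466)
459^2 ≡ 49 (mod 466)
459^4 ≡ 71 (mod 466)
459^8 ≡ 381 (mod 466)
459^29 ≡ 377 (mod 466)
459^58 ≡ 465 (mod 466)
459^116 ≡ 1 (mod 466) ✓
So ord_466(459) = 116.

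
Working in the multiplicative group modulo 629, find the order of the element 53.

Since 53 ∈ (Z/629Z)^×, its order divides φ(629) = φ(17·37) = (17−1)·(37−1) = 16·36 = 576 = 2^6 · 3^2.
Divisors of 576: 1, 2, 3, 4, 6, 8, 9, 12, 16, 18, 24, 32, 36, 48, 64, 72, 96, 144, 192, 288, 576.
Evaluate successive powers at the divisors of 576:
53^1 ≡ 53 (mod 629)
53^2 ≡ 293 (mod 629)
53^3 ≡ 433 (mod 629)
53^4 ≡ 305 (mod 629)
53^6 ≡ 47 (mod 629)
53^8 ≡ 562 (mod 629)
53^9 ≡ 223 (mod 629)
53^12 ≡ 322 (mod 629)
53^16 ≡ 86 (mod 629)
53^18 ≡ 38 (mod 629)
53^24 ≡ 528 (mod 629)
53^32 ≡ 477 (mod 629)
53^36 ≡ 186 (mod 629)
53^48 ≡ 137 (mod 629)
53^64 ≡ 460 (mod 629)
53^72 ≡ 1 (mod 629) ✓
So ord_629(53) = 72.

72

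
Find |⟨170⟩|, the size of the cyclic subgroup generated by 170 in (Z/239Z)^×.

Since 170 ∈ (Z/239Z)^×, its order divides φ(239) = 239 − 1 = 238 = 2 · 7 · 17.
Divisors of 238: 1, 2, 7, 14, 17, 34, 119, 238.
Compute 170^d (mod 239) for the divisors d until we hit 1:
170^1 ≡ 170 (mod 239)
170^2 ≡ 220 (mod 239)
170^7 ≡ 51 (mod 239)
170^14 ≡ 211 (mod 239)
170^17 ≡ 98 (mod 239)
170^34 ≡ 44 (mod 239)
170^119 ≡ 1 (mod 239) ✓
Therefore the multiplicative order of 170 modulo 239 is 119.

119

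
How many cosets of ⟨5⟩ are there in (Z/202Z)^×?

4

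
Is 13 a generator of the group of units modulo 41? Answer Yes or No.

φ(41) = 41 − 1 = 40 = 2^3 · 5.
Test 13^(40/q) mod 41 for each prime factor q of 40:
13^20 ≡ 40 (mod 41)  [q = 2: ≢ 1 ✓]
13^8 ≡ 10 (mod 41)  [q = 5: ≢ 1 ✓]
All checks pass, so 13 has order 40 and is a primitive root modulo 41.

Yes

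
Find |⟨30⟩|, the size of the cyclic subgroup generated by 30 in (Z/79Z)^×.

78

Since 30 ∈ (Z/79Z)^×, its order divides φ(79) = 79 − 1 = 78 = 2 · 3 · 13.
Divisors of 78: 1, 2, 3, 6, 13, 26, 39, 78.
Compute 30^d (mod 79) for the divisors d until we hit 1:
30^1 ≡ 30 (mod 79)
30^2 ≡ 31 (mod 79)
30^3 ≡ 61 (mod 79)
30^6 ≡ 8 (mod 79)
30^13 ≡ 24 (mod 79)
30^26 ≡ 23 (mod 79)
30^39 ≡ 78 (mod 79)
30^78 ≡ 1 (mod 79) ✓
The smallest such exponent is 78, so the order of 30 is 78.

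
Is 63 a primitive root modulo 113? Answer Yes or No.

φ(113) = 113 − 1 = 112 = 2^4 · 7.
It suffices to check that the order of 63 is not a proper divisor of 112: compute 63^(112/q) for q ∈ {2, 7}.
63^56 ≡ 1 (mod 113)  [q = 2: ≡ 1 ✗]
63^16 ≡ 16 (mod 113)  [q = 7: ≢ 1 ✓]
Since 63^56 ≡ 1, the order of 63 divides 56 < 112, so 63 is not a primitive root.

No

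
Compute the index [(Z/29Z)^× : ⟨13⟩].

ord(13) | φ(29) = 29 − 1 = 28 = 2^2 · 7.
Divisors of 28: 1, 2, 4, 7, 14, 28.
Test each divisor d:
13^1 ≡ 13
13^2 ≡ 24
13^4 ≡ 25
13^7 ≡ 28
13^14 ≡ 1
The order of 13 is 14, so the subgroup it generates has 14 elements.
[(Z/29Z)^× : ⟨13⟩] = 28/14 = 2.

2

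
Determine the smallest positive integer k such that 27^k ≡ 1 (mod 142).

35

Since 27 ∈ (Z/142Z)^×, its order divides φ(142) = φ(2)·φ(71) = 1·70 = 70 = 2 · 5 · 7.
Divisors of 70: 1, 2, 5, 7, 10, 14, 35, 70.
Test each divisor d:
27^1 ≡ 27
27^2 ≡ 19
27^5 ≡ 91
27^7 ≡ 25
27^10 ≡ 45
27^14 ≡ 57
27^35 ≡ 1
The smallest such exponent is 35, so the order of 27 is 35.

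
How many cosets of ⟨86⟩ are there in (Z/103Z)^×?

ord(86) | φ(103) = 103 − 1 = 102 = 2 · 3 · 17.
Divisors of 102: 1, 2, 3, 6, 17, 34, 51, 102.
Check 86^d mod 103 for each divisor in increasing order:
86^1 ≡ 86
86^2 ≡ 83
86^3 ≡ 31
86^6 ≡ 34
86^17 ≡ 57
86^34 ≡ 56
86^51 ≡ 102
86^102 ≡ 1
The order of 86 is 102, so the subgroup it generates has 102 elements.
Index = |(Z/103Z)^×| / |⟨86⟩| = 102 / 102 = 1.

1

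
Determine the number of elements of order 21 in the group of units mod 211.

12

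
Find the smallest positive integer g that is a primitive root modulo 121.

2

φ(121) = φ(11^2) = 11·(11−1) = 110 = 2 · 5 · 11.
g is a primitive root iff g^(110/q) ≢ 1 (mod 121) for each prime q ∈ {2, 5, 11}.
g = 2: 2^55 ≡ 120; 2^22 ≡ 81; 2^10 ≡ 56 — none is 1, so 2 is a primitive root.
Hence the least primitive root of 121 is 2.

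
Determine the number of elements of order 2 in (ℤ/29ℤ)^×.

1

φ(29) = 29 − 1 = 28 = 2^2 · 7.
In a cyclic group of order 28, there are φ(d) elements of order d for each divisor d of 28, and zero for non-divisors.
2 | 28, and φ(2) = 2 − 1 = 1.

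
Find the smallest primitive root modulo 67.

2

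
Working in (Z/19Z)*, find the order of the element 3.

The order of 3 must divide φ(19) = 19 − 1 = 18 = 2 · 3^2.
Divisors of 18: 1, 2, 3, 6, 9, 18.
Test each divisor d:
3^1 ≡ 3
3^2 ≡ 9
3^3 ≡ 8
3^6 ≡ 7
3^9 ≡ 18
3^18 ≡ 1
Therefore the multiplicative order of 3 modulo 19 is 18.

18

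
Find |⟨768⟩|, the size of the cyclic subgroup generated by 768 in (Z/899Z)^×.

420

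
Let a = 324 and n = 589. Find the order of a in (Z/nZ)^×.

15

Since 324 ∈ (Z/589Z)^×, its order divides φ(589) = φ(19·31) = (19−1)·(31−1) = 18·30 = 540 = 2^2 · 3^3 · 5.
Divisors of 540: 1, 2, 3, 4, 5, 6, 9, 10, 12, 15, 18, 20, 27, 30, 36, 45, 54, 60, 90, 108, 135, 180, 270, 540.
Evaluate successive powers at the divisors of 540:
324^1 ≡ 324 (mod 589)
324^2 ≡ 134 (mod 589)
324^3 ≡ 419 (mod 589)
324^4 ≡ 286 (mod 589)
324^5 ≡ 191 (mod 589)
324^6 ≡ 39 (mod 589)
324^9 ≡ 438 (mod 589)
324^10 ≡ 552 (mod 589)
324^12 ≡ 343 (mod 589)
324^15 ≡ 1 (mod 589) ✓
Hence ord(324) = 15.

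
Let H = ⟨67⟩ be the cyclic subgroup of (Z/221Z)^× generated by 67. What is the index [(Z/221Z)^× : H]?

16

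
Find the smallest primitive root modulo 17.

φ(17) = 17 − 1 = 16 = 2^4.
Test candidates g = 2, 3, … against the prime factors q ∈ {2} of φ(17): g is a generator iff g^(16/q) ≢ 1 for every such q.
g = 2: 2^8 ≡ 1 — hits 1, so not a primitive root.
g = 3: 3^8 ≡ 16 — none is 1, so 3 is a primitive root.
So 3 is the smallest generator of (Z/17Z)^×.

3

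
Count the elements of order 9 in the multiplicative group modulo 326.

φ(326) = φ(2)·φ(163) = 1·162 = 162 = 2 · 3^4.
(Z/326Z)^× is cyclic (|G| = 162); a cyclic group of order m has exactly φ(d) elements of each order d | m, and none otherwise.
9 = 3^2 divides 162, and φ(9) = 6.

6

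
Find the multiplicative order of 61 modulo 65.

Since 61 ∈ (Z/65Z)^×, its order divides φ(65) = φ(5·13) = (5−1)·(13−1) = 4·12 = 48 = 2^4 · 3.
Divisors of 48: 1, 2, 3, 4, 6, 8, 12, 16, 24, 48.
Evaluate successive powers at the divisors of 48:
61^1 ≡ 61 (mod 65)
61^2 ≡ 16 (mod 65)
61^3 ≡ 1 (mod 65) ✓
Therefore the multiplicative order of 61 modulo 65 is 3.

3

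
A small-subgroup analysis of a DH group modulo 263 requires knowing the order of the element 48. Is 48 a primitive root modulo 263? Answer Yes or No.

No

φ(263) = 263 − 1 = 262 = 2 · 131.
It suffices to check that the order of 48 is not a proper divisor of 262: compute 48^(262/q) for q ∈ {2, 131}.
48^131 ≡ 1 (mod 263)  [q = 2: ≡ 1 ✗]
48^2 ≡ 200 (mod 263)  [q = 131: ≢ 1 ✓]
Since 48^131 ≡ 1, the order of 48 divides 131 < 262, so 48 is not a primitive root.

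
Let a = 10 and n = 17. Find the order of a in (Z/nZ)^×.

16

Since 10 ∈ (Z/17Z)^×, its order divides φ(17) = 17 − 1 = 16 = 2^4.
Divisors of 16: 1, 2, 4, 8, 16.
Compute 10^d (mod 17) for the divisors d until we hit 1:
10^1 ≡ 10
10^2 ≡ 15
10^4 ≡ 4
10^8 ≡ 16
10^16 ≡ 1
So ord_17(10) = 16.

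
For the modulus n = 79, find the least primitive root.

φ(79) = 79 − 1 = 78 = 2 · 3 · 13.
Test candidates g = 2, 3, … against the prime factors q ∈ {2, 3, 13} of φ(79): g is a generator iff g^(78/q) ≢ 1 for every such q.
g = 2: 2^39 ≡ 1 — hits 1, so not a primitive root.
g = 3: 3^39 ≡ 78; 3^26 ≡ 23; 3^6 ≡ 18 — none is 1, so 3 is a primitive root.
Hence the least primitive root of 79 is 3.

3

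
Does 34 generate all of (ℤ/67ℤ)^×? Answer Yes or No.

φ(67) = 67 − 1 = 66 = 2 · 3 · 11.
It suffices to check that the order of 34 is not a proper divisor of 66: compute 34^(66/q) for q ∈ {2, 3, 11}.
34^33 ≡ 66 (mod 67)  [q = 2: ≢ 1 ✓]
34^22 ≡ 29 (mod 67)  [q = 3: ≢ 1 ✓]
34^6 ≡ 22 (mod 67)  [q = 11: ≢ 1 ✓]
All checks pass, so 34 has order 66 and is a primitive root modulo 67.

Yes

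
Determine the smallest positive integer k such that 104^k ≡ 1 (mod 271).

90

ord(104) | φ(271) = 271 − 1 = 270 = 2 · 3^3 · 5.
Divisors of 270: 1, 2, 3, 5, 6, 9, 10, 15, 18, 27, 30, 45, 54, 90, 135, 270.
Evaluate successive powers at the divisors of 270:
104^1 ≡ 104 (mod 271)
104^2 ≡ 247 (mod 271)
104^3 ≡ 214 (mod 271)
104^5 ≡ 13 (mod 271)
104^6 ≡ 268 (mod 271)
104^9 ≡ 171 (mod 271)
104^10 ≡ 169 (mod 271)
104^15 ≡ 29 (mod 271)
104^18 ≡ 244 (mod 271)
104^27 ≡ 261 (mod 271)
104^30 ≡ 28 (mod 271)
104^45 ≡ 270 (mod 271)
104^54 ≡ 100 (mod 271)
104^90 ≡ 1 (mod 271) ✓
The smallest such exponent is 90, so the order of 104 is 90.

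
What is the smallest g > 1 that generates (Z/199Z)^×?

3

φ(199) = 199 − 1 = 198 = 2 · 3^2 · 11.
g is a primitive root iff g^(198/q) ≢ 1 (mod 199) for each prime q ∈ {2, 3, 11}.
g = 2: 2^99 ≡ 1 — hits 1, so not a primitive root.
g = 3: 3^99 ≡ 198; 3^66 ≡ 106; 3^18 ≡ 125 — none is 1, so 3 is a primitive root.
So 3 is the smallest generator of (Z/199Z)^×.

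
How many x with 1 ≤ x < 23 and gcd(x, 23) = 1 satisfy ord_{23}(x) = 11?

φ(23) = 23 − 1 = 22 = 2 · 11.
Since (Z/23Z)^× is cyclic of order 22, the number of elements of order d is φ(d) when d | 22 and 0 otherwise.
11 | 22, and φ(11) = 11 − 1 = 10.

10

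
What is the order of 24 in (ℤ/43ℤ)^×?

21

Since 24 ∈ (Z/43Z)^×, its order divides φ(43) = 43 − 1 = 42 = 2 · 3 · 7.
Divisors of 42: 1, 2, 3, 6, 7, 14, 21, 42.
Evaluate successive powers at the divisors of 42:
24^1 ≡ 24
24^2 ≡ 17
24^3 ≡ 21
24^6 ≡ 11
24^7 ≡ 6
24^14 ≡ 36
24^21 ≡ 1
The smallest such exponent is 21, so the order of 24 is 21.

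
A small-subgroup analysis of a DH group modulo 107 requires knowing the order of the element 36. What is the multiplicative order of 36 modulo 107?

53

Since 36 ∈ (Z/107Z)^×, its order divides φ(107) = 107 − 1 = 106 = 2 · 53.
Divisors of 106: 1, 2, 53, 106.
Test each divisor d:
36^1 ≡ 36
36^2 ≡ 12
36^53 ≡ 1
So ord_107(36) = 53.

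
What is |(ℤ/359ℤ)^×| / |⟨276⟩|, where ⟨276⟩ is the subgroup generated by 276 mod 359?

The order of 276 must divide φ(359) = 359 − 1 = 358 = 2 · 179.
Divisors of 358: 1, 2, 179, 358.
Evaluate successive powers at the divisors of 358:
276^1 ≡ 276 (mod 359)
276^2 ≡ 68 (mod 359)
276^179 ≡ 1 (mod 359) ✓
Thus |⟨276⟩| = ord(276) = 179.
The index is φ(359) / ord(276) = 358 / 179 = 2.

2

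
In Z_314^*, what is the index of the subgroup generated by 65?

3

The order of 65 must divide φ(314) = φ(2)·φ(157) = 1·156 = 156 = 2^2 · 3 · 13.
Divisors of 156: 1, 2, 3, 4, 6, 12, 13, 26, 39, 52, 78, 156.
Evaluate successive powers at the divisors of 156:
65^1 ≡ 65 (mod 314)
65^2 ≡ 143 (mod 314)
65^3 ≡ 189 (mod 314)
65^4 ≡ 39 (mod 314)
65^6 ≡ 239 (mod 314)
65^12 ≡ 287 (mod 314)
65^13 ≡ 129 (mod 314)
65^26 ≡ 313 (mod 314)
65^39 ≡ 185 (mod 314)
65^52 ≡ 1 (mod 314) ✓
Thus |⟨65⟩| = ord(65) = 52.
[(Z/314Z)^× : ⟨65⟩] = 156/52 = 3.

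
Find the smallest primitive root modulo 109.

φ(109) = 109 − 1 = 108 = 2^2 · 3^3.
Test candidates g = 2, 3, … against the prime factors q ∈ {2, 3} of φ(109): g is a generator iff g^(108/q) ≢ 1 for every such q.
g = 2: 2^54 ≡ 108; 2^36 ≡ 1 — hits 1, so not a primitive root.
g = 3: 3^54 ≡ 1 — hits 1, so not a primitive root.
g = 4: 4^54 ≡ 1 — hits 1, so not a primitive root.
g = 5: 5^54 ≡ 1 — hits 1, so not a primitive root.
g = 6: 6^54 ≡ 108; 6^36 ≡ 63 — none is 1, so 6 is a primitive root.
So 6 is the smallest generator of (Z/109Z)^×.

6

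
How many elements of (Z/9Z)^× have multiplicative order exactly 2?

1

φ(9) = φ(3^2) = 3·(3−1) = 6 = 2 · 3.
(Z/9Z)^× is cyclic (|G| = 6); a cyclic group of order m has exactly φ(d) elements of each order d | m, and none otherwise.
2 | 6, and φ(2) = 2 − 1 = 1.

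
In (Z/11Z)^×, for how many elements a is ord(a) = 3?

φ(11) = 11 − 1 = 10 = 2 · 5.
Since (Z/11Z)^× is cyclic of order 10, the number of elements of order d is φ(d) when d | 10 and 0 otherwise.
Here 10 is not a multiple of 3, so there are no elements of order 3.

0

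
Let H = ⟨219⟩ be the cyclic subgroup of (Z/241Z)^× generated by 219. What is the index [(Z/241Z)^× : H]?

Since 219 ∈ (Z/241Z)^×, its order divides φ(241) = 241 − 1 = 240 = 2^4 · 3 · 5.
Divisors of 240: 1, 2, 3, 4, 5, 6, 8, 10, 12, 15, 16, 20, 24, 30, 40, 48, 60, 80, 120, 240.
Test each divisor d:
219^1 ≡ 219 (mod 241)
219^2 ≡ 2 (mod 241)
219^3 ≡ 197 (mod 241)
219^4 ≡ 4 (mod 241)
219^5 ≡ 153 (mod 241)
219^6 ≡ 8 (mod 241)
219^8 ≡ 16 (mod 241)
219^10 ≡ 32 (mod 241)
219^12 ≡ 64 (mod 241)
219^15 ≡ 76 (mod 241)
219^16 ≡ 15 (mod 241)
219^20 ≡ 60 (mod 241)
219^24 ≡ 240 (mod 241)
219^30 ≡ 233 (mod 241)
219^40 ≡ 226 (mod 241)
219^48 ≡ 1 (mod 241) ✓
So ord_241(219) = 48, hence |⟨219⟩| = 48.
The index is φ(241) / ord(219) = 240 / 48 = 5.

5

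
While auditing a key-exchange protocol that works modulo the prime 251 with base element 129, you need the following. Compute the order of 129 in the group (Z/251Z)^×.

250

ord(129) | φ(251) = 251 − 1 = 250 = 2 · 5^3.
Divisors of 250: 1, 2, 5, 10, 25, 50, 125, 250.
Check 129^d mod 251 for each divisor in increasing order:
129^1 ≡ 129
129^2 ≡ 75
129^5 ≡ 235
129^10 ≡ 5
129^25 ≡ 102
129^50 ≡ 113
129^125 ≡ 250
129^250 ≡ 1
Therefore the multiplicative order of 129 modulo 251 is 250.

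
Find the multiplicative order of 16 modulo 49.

The order of 16 must divide φ(49) = φ(7^2) = 7·(7−1) = 42 = 2 · 3 · 7.
Divisors of 42: 1, 2, 3, 6, 7, 14, 21, 42.
Test each divisor d:
16^1 ≡ 16 (mod 49)
16^2 ≡ 11 (mod 49)
16^3 ≡ 29 (mod 49)
16^6 ≡ 8 (mod 49)
16^7 ≡ 30 (mod 49)
16^14 ≡ 18 (mod 49)
16^21 ≡ 1 (mod 49) ✓
Therefore the multiplicative order of 16 modulo 49 is 21.

21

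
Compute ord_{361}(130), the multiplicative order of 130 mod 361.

171

By Lagrange's theorem, ord_361(130) divides φ(361) = φ(19^2) = 19·(19−1) = 342 = 2 · 3^2 · 19.
Divisors of 342: 1, 2, 3, 6, 9, 18, 19, 38, 57, 114, 171, 342.
Test each divisor d:
130^1 ≡ 130 (mod 361)
130^2 ≡ 294 (mod 361)
130^3 ≡ 315 (mod 361)
130^6 ≡ 311 (mod 361)
130^9 ≡ 134 (mod 361)
130^18 ≡ 267 (mod 361)
130^19 ≡ 54 (mod 361)
130^38 ≡ 28 (mod 361)
130^57 ≡ 68 (mod 361)
130^114 ≡ 292 (mod 361)
130^171 ≡ 1 (mod 361) ✓
Therefore the multiplicative order of 130 modulo 361 is 171.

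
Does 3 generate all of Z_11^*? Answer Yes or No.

No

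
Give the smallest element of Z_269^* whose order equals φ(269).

2

φ(269) = 269 − 1 = 268 = 2^2 · 67.
Test candidates g = 2, 3, … against the prime factors q ∈ {2, 67} of φ(269): g is a generator iff g^(268/q) ≢ 1 for every such q.
g = 2: 2^134 ≡ 268; 2^4 ≡ 16 — none is 1, so 2 is a primitive root.
The smallest primitive root modulo 269 is 2.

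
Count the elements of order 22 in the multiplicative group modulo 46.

10

φ(46) = φ(2)·φ(23) = 1·22 = 22 = 2 · 11.
In a cyclic group of order 22, there are φ(d) elements of order d for each divisor d of 22, and zero for non-divisors.
22 = 2 · 11 divides 22, and φ(22) = 10.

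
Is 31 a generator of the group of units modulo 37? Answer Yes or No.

No

φ(37) = 37 − 1 = 36 = 2^2 · 3^2.
It suffices to check that the order of 31 is not a proper divisor of 36: compute 31^(36/q) for q ∈ {2, 3}.
31^18 ≡ 36 (mod 37)  [q = 2: ≢ 1 ✓]
31^12 ≡ 1 (mod 37)  [q = 3: ≡ 1 ✗]
Since 31^12 ≡ 1, the order of 31 divides 12 < 36, so 31 is not a primitive root.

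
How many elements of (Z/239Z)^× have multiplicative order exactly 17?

φ(239) = 239 − 1 = 238 = 2 · 7 · 17.
(Z/239Z)^× is cyclic (|G| = 238); a cyclic group of order m has exactly φ(d) elements of each order d | m, and none otherwise.
17 | 238, and φ(17) = 17 − 1 = 16.

16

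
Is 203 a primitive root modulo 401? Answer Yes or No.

φ(401) = 401 − 1 = 400 = 2^4 · 5^2.
Test 203^(400/q) mod 401 for each prime factor q of 400:
203^200 ≡ 1 (mod 401)  [q = 2: ≡ 1 ✗]
203^80 ≡ 372 (mod 401)  [q = 5: ≢ 1 ✓]
The check at q = 2 fails, so 203 generates a proper subgroup.

No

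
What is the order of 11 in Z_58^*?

28

ord(11) | φ(58) = φ(2)·φ(29) = 1·28 = 28 = 2^2 · 7.
Divisors of 28: 1, 2, 4, 7, 14, 28.
Evaluate successive powers at the divisors of 28:
11^1 ≡ 11
11^2 ≡ 5
11^4 ≡ 25
11^7 ≡ 41
11^14 ≡ 57
11^28 ≡ 1
Hence ord(11) = 28.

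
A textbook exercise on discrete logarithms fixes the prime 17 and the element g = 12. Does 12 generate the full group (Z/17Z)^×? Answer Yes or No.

Yes

φ(17) = 17 − 1 = 16 = 2^4.
12 is a primitive root mod 17 iff 12^(φ(17)/q) ≢ 1 for every prime q | φ(17), i.e. q ∈ {2}.
12^8 ≡ 16 (mod 17)  [q = 2: ≢ 1 ✓]
All checks pass, so 12 has order 16 and is a primitive root modulo 17.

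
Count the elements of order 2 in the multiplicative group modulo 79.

φ(79) = 79 − 1 = 78 = 2 · 3 · 13.
(Z/79Z)^× is cyclic (|G| = 78); a cyclic group of order m has exactly φ(d) elements of each order d | m, and none otherwise.
2 | 78, and φ(2) = 2 − 1 = 1.

1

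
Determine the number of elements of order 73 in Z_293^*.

φ(293) = 293 − 1 = 292 = 2^2 · 73.
Since (Z/293Z)^× is cyclic of order 292, the number of elements of order d is φ(d) when d | 292 and 0 otherwise.
73 | 292, and φ(73) = 73 − 1 = 72.

72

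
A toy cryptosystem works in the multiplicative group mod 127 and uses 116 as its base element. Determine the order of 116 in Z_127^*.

By Lagrange's theorem, ord_127(116) divides φ(127) = 127 − 1 = 126 = 2 · 3^2 · 7.
Divisors of 126: 1, 2, 3, 6, 7, 9, 14, 18, 21, 42, 63, 126.
Evaluate successive powers at the divisors of 126:
116^1 ≡ 116
116^2 ≡ 121
116^3 ≡ 66
116^6 ≡ 38
116^7 ≡ 90
116^9 ≡ 95
116^14 ≡ 99
116^18 ≡ 8
116^21 ≡ 20
116^42 ≡ 19
116^63 ≡ 126
116^126 ≡ 1
So ord_127(116) = 126.

126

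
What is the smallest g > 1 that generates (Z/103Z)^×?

φ(103) = 103 − 1 = 102 = 2 · 3 · 17.
Test candidates g = 2, 3, … against the prime factors q ∈ {2, 3, 17} of φ(103): g is a generator iff g^(102/q) ≢ 1 for every such q.
g = 2: 2^51 ≡ 1 — hits 1, so not a primitive root.
g = 3: 3^51 ≡ 102; 3^34 ≡ 1 — hits 1, so not a primitive root.
g = 4: 4^51 ≡ 1 — hits 1, so not a primitive root.
g = 5: 5^51 ≡ 102; 5^34 ≡ 56; 5^6 ≡ 72 — none is 1, so 5 is a primitive root.
So 5 is the smallest generator of (Z/103Z)^×.

5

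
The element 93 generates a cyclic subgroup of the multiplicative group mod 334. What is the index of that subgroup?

2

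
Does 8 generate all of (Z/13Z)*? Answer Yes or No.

φ(13) = 13 − 1 = 12 = 2^2 · 3.
It suffices to check that the order of 8 is not a proper divisor of 12: compute 8^(12/q) for q ∈ {2, 3}.
8^6 ≡ 12 (mod 13)  [q = 2: ≢ 1 ✓]
8^4 ≡ 1 (mod 13)  [q = 3: ≡ 1 ✗]
The check at q = 3 fails, so 8 generates a proper subgroup.

No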